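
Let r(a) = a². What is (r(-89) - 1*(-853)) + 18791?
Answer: 27565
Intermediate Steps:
(r(-89) - 1*(-853)) + 18791 = ((-89)² - 1*(-853)) + 18791 = (7921 + 853) + 18791 = 8774 + 18791 = 27565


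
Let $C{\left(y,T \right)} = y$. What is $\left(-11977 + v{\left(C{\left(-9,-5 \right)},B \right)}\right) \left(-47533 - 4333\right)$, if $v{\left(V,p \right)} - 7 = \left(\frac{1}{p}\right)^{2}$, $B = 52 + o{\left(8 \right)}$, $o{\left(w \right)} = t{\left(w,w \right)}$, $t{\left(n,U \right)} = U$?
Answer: $\frac{1117504810067}{1800} \approx 6.2084 \cdot 10^{8}$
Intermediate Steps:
$o{\left(w \right)} = w$
$B = 60$ ($B = 52 + 8 = 60$)
$v{\left(V,p \right)} = 7 + \frac{1}{p^{2}}$ ($v{\left(V,p \right)} = 7 + \left(\frac{1}{p}\right)^{2} = 7 + \frac{1}{p^{2}}$)
$\left(-11977 + v{\left(C{\left(-9,-5 \right)},B \right)}\right) \left(-47533 - 4333\right) = \left(-11977 + \left(7 + \frac{1}{3600}\right)\right) \left(-47533 - 4333\right) = \left(-11977 + \left(7 + \frac{1}{3600}\right)\right) \left(-51866\right) = \left(-11977 + \frac{25201}{3600}\right) \left(-51866\right) = \left(- \frac{43091999}{3600}\right) \left(-51866\right) = \frac{1117504810067}{1800}$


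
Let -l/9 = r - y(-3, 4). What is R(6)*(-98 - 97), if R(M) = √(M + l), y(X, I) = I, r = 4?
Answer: -195*√6 ≈ -477.65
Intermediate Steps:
l = 0 (l = -9*(4 - 1*4) = -9*(4 - 4) = -9*0 = 0)
R(M) = √M (R(M) = √(M + 0) = √M)
R(6)*(-98 - 97) = √6*(-98 - 97) = √6*(-195) = -195*√6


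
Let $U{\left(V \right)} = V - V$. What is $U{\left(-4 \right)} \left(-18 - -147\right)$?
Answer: $0$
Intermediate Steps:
$U{\left(V \right)} = 0$
$U{\left(-4 \right)} \left(-18 - -147\right) = 0 \left(-18 - -147\right) = 0 \left(-18 + 147\right) = 0 \cdot 129 = 0$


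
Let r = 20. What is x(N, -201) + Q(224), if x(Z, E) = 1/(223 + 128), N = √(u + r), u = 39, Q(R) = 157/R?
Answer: 55331/78624 ≈ 0.70374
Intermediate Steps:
N = √59 (N = √(39 + 20) = √59 ≈ 7.6811)
x(Z, E) = 1/351
x(N, -201) + Q(224) = 1/351 + 157/224 = 55331/78624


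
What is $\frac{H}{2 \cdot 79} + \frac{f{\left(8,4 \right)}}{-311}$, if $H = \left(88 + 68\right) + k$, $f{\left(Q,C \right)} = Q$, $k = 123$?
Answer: $\frac{85505}{49138} \approx 1.7401$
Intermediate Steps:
$H = 279$ ($H = \left(88 + 68\right) + 123 = 156 + 123 = 279$)
$\frac{H}{2 \cdot 79} + \frac{f{\left(8,4 \right)}}{-311} = \frac{279}{2 \cdot 79} + \frac{8}{-311} = \frac{279}{158} + 8 \left(- \frac{1}{311}\right) = 279 \cdot \frac{1}{158} - \frac{8}{311} = \frac{279}{158} - \frac{8}{311} = \frac{85505}{49138}$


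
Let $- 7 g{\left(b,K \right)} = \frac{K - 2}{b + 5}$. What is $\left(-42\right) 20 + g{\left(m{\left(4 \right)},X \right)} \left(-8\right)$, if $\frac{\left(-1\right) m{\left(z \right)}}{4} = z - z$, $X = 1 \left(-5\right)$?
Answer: $- \frac{4208}{5} \approx -841.6$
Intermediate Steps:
$X = -5$
$m{\left(z \right)} = 0$ ($m{\left(z \right)} = - 4 \left(z - z\right) = \left(-4\right) 0 = 0$)
$g{\left(b,K \right)} = - \frac{-2 + K}{7 \left(5 + b\right)}$ ($g{\left(b,K \right)} = - \frac{\left(K - 2\right) \frac{1}{b + 5}}{7} = - \frac{\left(-2 + K\right) \frac{1}{5 + b}}{7} = - \frac{\frac{1}{5 + b} \left(-2 + K\right)}{7} = - \frac{-2 + K}{7 \left(5 + b\right)}$)
$\left(-42\right) 20 + g{\left(m{\left(4 \right)},X \right)} \left(-8\right) = \left(-42\right) 20 + \frac{2 - -5}{7 \left(5 + 0\right)} \left(-8\right) = -840 + \frac{2 + 5}{7 \cdot 5} \left(-8\right) = -840 + \frac{1}{7} \cdot \frac{1}{5} \cdot 7 \left(-8\right) = -840 + \frac{1}{5} \left(-8\right) = -840 - \frac{8}{5} = - \frac{4208}{5}$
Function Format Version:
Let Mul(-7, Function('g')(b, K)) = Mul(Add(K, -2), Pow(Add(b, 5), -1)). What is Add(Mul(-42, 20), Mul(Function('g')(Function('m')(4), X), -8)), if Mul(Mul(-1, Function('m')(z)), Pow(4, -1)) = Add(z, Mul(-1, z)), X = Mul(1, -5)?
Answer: Rational(-4208, 5) ≈ -841.60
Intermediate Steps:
X = -5
Function('m')(z) = 0 (Function('m')(z) = Mul(-4, Add(z, Mul(-1, z))) = Mul(-4, 0) = 0)
Function('g')(b, K) = Mul(Rational(-1, 7), Pow(Add(5, b), -1), Add(-2, K)) (Function('g')(b, K) = Mul(Rational(-1, 7), Mul(Add(K, -2), Pow(Add(b, 5), -1))) = Mul(Rational(-1, 7), Mul(Add(-2, K), Pow(Add(5, b), -1))) = Mul(Rational(-1, 7), Mul(Pow(Add(5, b), -1), Add(-2, K))) = Mul(Rational(-1, 7), Pow(Add(5, b), -1), Add(-2, K)))
Add(Mul(-42, 20), Mul(Function('g')(Function('m')(4), X), -8)) = Add(Mul(-42, 20), Mul(Mul(Rational(1, 7), Pow(Add(5, 0), -1), Add(2, Mul(-1, -5))), -8)) = Add(-840, Mul(Mul(Rational(1, 7), Pow(5, -1), Add(2, 5)), -8)) = Add(-840, Mul(Mul(Rational(1, 7), Rational(1, 5), 7), -8)) = Add(-840, Mul(Rational(1, 5), -8)) = Add(-840, Rational(-8, 5)) = Rational(-4208, 5)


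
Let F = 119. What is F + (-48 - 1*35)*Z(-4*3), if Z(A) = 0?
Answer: 119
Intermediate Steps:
F + (-48 - 1*35)*Z(-4*3) = 119 + (-48 - 1*35)*0 = 119 + (-48 - 35)*0 = 119 - 83*0 = 119 + 0 = 119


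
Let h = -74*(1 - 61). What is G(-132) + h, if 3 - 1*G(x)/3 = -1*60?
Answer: 4629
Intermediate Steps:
G(x) = 189 (G(x) = 9 - (-3)*60 = 9 - 3*(-60) = 9 + 180 = 189)
h = 4440 (h = -74*(-60) = 4440)
G(-132) + h = 189 + 4440 = 4629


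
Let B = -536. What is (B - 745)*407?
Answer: -521367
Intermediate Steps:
(B - 745)*407 = (-536 - 745)*407 = -1281*407 = -521367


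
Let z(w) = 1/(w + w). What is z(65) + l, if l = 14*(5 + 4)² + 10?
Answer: 148721/130 ≈ 1144.0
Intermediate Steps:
z(w) = 1/(2*w)
l = 1144 (l = 14*9² + 10 = 14*81 + 10 = 1134 + 10 = 1144)
z(65) + l = (½)/65 + 1144 = (½)*(1/65) + 1144 = 1/130 + 1144 = 148721/130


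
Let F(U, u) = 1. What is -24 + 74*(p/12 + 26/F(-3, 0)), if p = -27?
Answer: 3467/2 ≈ 1733.5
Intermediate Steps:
-24 + 74*(p/12 + 26/F(-3, 0)) = -24 + 74*(-27/12 + 26/1) = -24 + 74*(-27*1/12 + 26*1) = -24 + 74*(-9/4 + 26) = -24 + 74*(95/4) = -24 + 3515/2 = 3467/2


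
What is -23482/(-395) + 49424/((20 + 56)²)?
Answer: 9697157/142595 ≈ 68.005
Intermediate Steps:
-23482/(-395) + 49424/((20 + 56)²) = -23482*(-1/395) + 49424/(76²) = 23482/395 + 49424/5776 = 23482/395 + 49424*(1/5776) = 23482/395 + 3089/361 = 9697157/142595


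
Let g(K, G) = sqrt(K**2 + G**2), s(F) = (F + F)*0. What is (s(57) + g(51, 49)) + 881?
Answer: 881 + sqrt(5002) ≈ 951.72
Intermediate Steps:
s(F) = 0 (s(F) = (2*F)*0 = 0)
g(K, G) = sqrt(G**2 + K**2)
(s(57) + g(51, 49)) + 881 = (0 + sqrt(49**2 + 51**2)) + 881 = (0 + sqrt(2401 + 2601)) + 881 = (0 + sqrt(5002)) + 881 = sqrt(5002) + 881 = 881 + sqrt(5002)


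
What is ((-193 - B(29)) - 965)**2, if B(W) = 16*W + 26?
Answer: 2715904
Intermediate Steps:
B(W) = 26 + 16*W
((-193 - B(29)) - 965)**2 = ((-193 - (26 + 16*29)) - 965)**2 = ((-193 - (26 + 464)) - 965)**2 = ((-193 - 1*490) - 965)**2 = ((-193 - 490) - 965)**2 = (-683 - 965)**2 = (-1648)**2 = 2715904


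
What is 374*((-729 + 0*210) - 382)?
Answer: -415514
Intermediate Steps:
374*((-729 + 0*210) - 382) = 374*((-729 + 0) - 382) = 374*(-729 - 382) = 374*(-1111) = -415514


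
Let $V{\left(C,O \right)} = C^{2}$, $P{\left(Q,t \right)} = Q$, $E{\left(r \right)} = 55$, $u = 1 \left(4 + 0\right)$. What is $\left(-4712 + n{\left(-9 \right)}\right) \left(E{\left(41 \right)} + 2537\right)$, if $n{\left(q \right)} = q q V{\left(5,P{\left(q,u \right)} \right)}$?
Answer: $-6964704$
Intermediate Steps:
$u = 4$ ($u = 1 \cdot 4 = 4$)
$n{\left(q \right)} = 25 q^{2}$ ($n{\left(q \right)} = q q 5^{2} = q^{2} \cdot 25 = 25 q^{2}$)
$\left(-4712 + n{\left(-9 \right)}\right) \left(E{\left(41 \right)} + 2537\right) = \left(-4712 + 25 \left(-9\right)^{2}\right) \left(55 + 2537\right) = \left(-4712 + 25 \cdot 81\right) 2592 = \left(-4712 + 2025\right) 2592 = \left(-2687\right) 2592 = -6964704$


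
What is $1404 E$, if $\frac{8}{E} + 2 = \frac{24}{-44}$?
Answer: $- \frac{30888}{7} \approx -4412.6$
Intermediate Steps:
$E = - \frac{22}{7}$ ($E = \frac{8}{-2 + \frac{24}{-44}} = \frac{8}{-2 + 24 \left(- \frac{1}{44}\right)} = \frac{8}{-2 - \frac{6}{11}} = \frac{8}{- \frac{28}{11}} = 8 \left(- \frac{11}{28}\right) = - \frac{22}{7} \approx -3.1429$)
$1404 E = 1404 \left(- \frac{22}{7}\right) = - \frac{30888}{7}$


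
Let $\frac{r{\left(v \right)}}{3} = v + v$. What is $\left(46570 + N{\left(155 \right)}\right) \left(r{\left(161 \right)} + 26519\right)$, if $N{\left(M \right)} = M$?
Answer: $1284236625$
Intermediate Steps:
$r{\left(v \right)} = 6 v$ ($r{\left(v \right)} = 3 \left(v + v\right) = 3 \cdot 2 v = 6 v$)
$\left(46570 + N{\left(155 \right)}\right) \left(r{\left(161 \right)} + 26519\right) = \left(46570 + 155\right) \left(6 \cdot 161 + 26519\right) = 46725 \left(966 + 26519\right) = 46725 \cdot 27485 = 1284236625$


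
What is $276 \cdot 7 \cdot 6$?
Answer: $11592$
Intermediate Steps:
$276 \cdot 7 \cdot 6 = 276 \cdot 42 = 11592$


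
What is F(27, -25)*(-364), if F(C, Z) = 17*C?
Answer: -167076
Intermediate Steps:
F(27, -25)*(-364) = (17*27)*(-364) = 459*(-364) = -167076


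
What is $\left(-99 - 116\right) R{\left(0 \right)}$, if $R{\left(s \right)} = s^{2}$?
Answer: $0$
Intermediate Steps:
$\left(-99 - 116\right) R{\left(0 \right)} = \left(-99 - 116\right) 0^{2} = \left(-215\right) 0 = 0$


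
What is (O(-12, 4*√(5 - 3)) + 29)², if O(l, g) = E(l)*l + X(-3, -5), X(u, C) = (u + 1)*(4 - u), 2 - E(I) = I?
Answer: 23409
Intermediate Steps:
E(I) = 2 - I
X(u, C) = (1 + u)*(4 - u)
O(l, g) = -14 + l*(2 - l) (O(l, g) = (2 - l)*l + (4 - 1*(-3)² + 3*(-3)) = l*(2 - l) + (4 - 1*9 - 9) = l*(2 - l) + (4 - 9 - 9) = l*(2 - l) - 14 = -14 + l*(2 - l))
(O(-12, 4*√(5 - 3)) + 29)² = ((-14 - 1*(-12)*(-2 - 12)) + 29)² = ((-14 - 1*(-12)*(-14)) + 29)² = ((-14 - 168) + 29)² = (-182 + 29)² = (-153)² = 23409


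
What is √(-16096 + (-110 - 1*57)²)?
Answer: √11793 ≈ 108.60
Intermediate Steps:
√(-16096 + (-110 - 1*57)²) = √(-16096 + (-110 - 57)²) = √(-16096 + (-167)²) = √(-16096 + 27889) = √11793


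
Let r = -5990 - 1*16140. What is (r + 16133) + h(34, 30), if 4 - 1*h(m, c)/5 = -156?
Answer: -5197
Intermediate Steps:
r = -22130 (r = -5990 - 16140 = -22130)
h(m, c) = 800 (h(m, c) = 20 - 5*(-156) = 20 + 780 = 800)
(r + 16133) + h(34, 30) = (-22130 + 16133) + 800 = -5997 + 800 = -5197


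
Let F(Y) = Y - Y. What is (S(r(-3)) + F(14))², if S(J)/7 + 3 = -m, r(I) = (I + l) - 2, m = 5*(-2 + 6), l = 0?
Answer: 25921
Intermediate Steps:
m = 20 (m = 5*4 = 20)
r(I) = -2 + I (r(I) = (I + 0) - 2 = I - 2 = -2 + I)
S(J) = -161 (S(J) = -21 + 7*(-1*20) = -21 + 7*(-20) = -21 - 140 = -161)
F(Y) = 0
(S(r(-3)) + F(14))² = (-161 + 0)² = (-161)² = 25921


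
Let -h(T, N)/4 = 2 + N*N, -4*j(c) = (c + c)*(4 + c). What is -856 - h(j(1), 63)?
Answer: 15028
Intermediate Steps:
j(c) = -c*(4 + c)/2 (j(c) = -(c + c)*(4 + c)/4 = -2*c*(4 + c)/4 = -c*(4 + c)/2)
h(T, N) = -8 - 4*N² (h(T, N) = -4*(2 + N*N) = -4*(2 + N²) = -8 - 4*N²)
-856 - h(j(1), 63) = -856 - (-8 - 4*63²) = -856 - (-8 - 4*3969) = -856 - (-8 - 15876) = -856 - 1*(-15884) = -856 + 15884 = 15028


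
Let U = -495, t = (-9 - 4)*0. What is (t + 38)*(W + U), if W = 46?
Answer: -17062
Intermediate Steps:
t = 0 (t = -13*0 = 0)
(t + 38)*(W + U) = (0 + 38)*(46 - 495) = 38*(-449) = -17062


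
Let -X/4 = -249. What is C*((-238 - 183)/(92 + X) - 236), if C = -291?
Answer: 74841999/1088 ≈ 68789.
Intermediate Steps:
X = 996 (X = -4*(-249) = 996)
C*((-238 - 183)/(92 + X) - 236) = -291*((-238 - 183)/(92 + 996) - 236) = -291*(-421/1088 - 236) = -291*(-257189/1088) = 74841999/1088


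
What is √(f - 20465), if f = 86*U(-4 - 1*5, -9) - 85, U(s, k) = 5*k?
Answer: 2*I*√6105 ≈ 156.27*I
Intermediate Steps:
f = -3955 (f = 86*(5*(-9)) - 85 = 86*(-45) - 85 = -3870 - 85 = -3955)
√(f - 20465) = √(-3955 - 20465) = √(-24420) = 2*I*√6105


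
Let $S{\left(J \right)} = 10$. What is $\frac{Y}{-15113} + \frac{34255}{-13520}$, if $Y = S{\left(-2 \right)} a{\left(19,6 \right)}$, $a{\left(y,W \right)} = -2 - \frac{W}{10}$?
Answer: $- \frac{7959143}{3143504} \approx -2.5319$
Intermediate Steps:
$a{\left(y,W \right)} = -2 - \frac{W}{10}$ ($a{\left(y,W \right)} = -2 - W \frac{1}{10} = -2 - \frac{W}{10}$)
$Y = -26$ ($Y = 10 \left(-2 - \frac{3}{5}\right) = 10 \left(- \frac{13}{5}\right) = -26$)
$\frac{Y}{-15113} + \frac{34255}{-13520} = - \frac{26}{-15113} + \frac{34255}{-13520} = \left(-26\right) \left(- \frac{1}{15113}\right) + 34255 \left(- \frac{1}{13520}\right) = \frac{26}{15113} - \frac{527}{208} = - \frac{7959143}{3143504}$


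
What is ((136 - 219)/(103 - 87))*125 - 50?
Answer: -11175/16 ≈ -698.44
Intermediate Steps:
((136 - 219)/(103 - 87))*125 - 50 = -83/16*125 - 50 = -10375/16 - 50 = -11175/16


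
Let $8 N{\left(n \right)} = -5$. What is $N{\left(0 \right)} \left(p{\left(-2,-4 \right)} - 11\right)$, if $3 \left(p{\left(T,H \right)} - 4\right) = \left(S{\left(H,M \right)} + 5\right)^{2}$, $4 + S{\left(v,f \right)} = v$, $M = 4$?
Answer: $\frac{5}{2} \approx 2.5$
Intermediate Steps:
$N{\left(n \right)} = - \frac{5}{8}$ ($N{\left(n \right)} = \frac{1}{8} \left(-5\right) = - \frac{5}{8}$)
$S{\left(v,f \right)} = -4 + v$
$p{\left(T,H \right)} = 4 + \frac{\left(1 + H\right)^{2}}{3}$ ($p{\left(T,H \right)} = 4 + \frac{\left(\left(-4 + H\right) + 5\right)^{2}}{3} = 4 + \frac{\left(1 + H\right)^{2}}{3}$)
$N{\left(0 \right)} \left(p{\left(-2,-4 \right)} - 11\right) = - \frac{5 \left(\left(4 + \frac{\left(1 - 4\right)^{2}}{3}\right) - 11\right)}{8} = - \frac{5 \left(\left(4 + \frac{\left(-3\right)^{2}}{3}\right) - 11\right)}{8} = - \frac{5 \left(\left(4 + \frac{1}{3} \cdot 9\right) - 11\right)}{8} = - \frac{5 \left(\left(4 + 3\right) - 11\right)}{8} = - \frac{5 \left(7 - 11\right)}{8} = \left(- \frac{5}{8}\right) \left(-4\right) = \frac{5}{2}$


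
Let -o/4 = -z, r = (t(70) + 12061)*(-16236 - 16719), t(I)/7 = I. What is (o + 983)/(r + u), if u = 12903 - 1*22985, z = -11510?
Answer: 45057/413628287 ≈ 0.00010893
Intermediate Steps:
t(I) = 7*I
u = -10082 (u = 12903 - 22985 = -10082)
r = -413618205 (r = (7*70 + 12061)*(-16236 - 16719) = (490 + 12061)*(-32955) = 12551*(-32955) = -413618205)
o = -46040 (o = -(-4)*(-11510) = -4*11510 = -46040)
(o + 983)/(r + u) = (-46040 + 983)/(-413618205 - 10082) = -45057/(-413628287) = -45057*(-1/413628287) = 45057/413628287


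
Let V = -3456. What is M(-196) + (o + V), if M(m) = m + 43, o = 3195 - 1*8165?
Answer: -8579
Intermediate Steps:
o = -4970 (o = 3195 - 8165 = -4970)
M(m) = 43 + m
M(-196) + (o + V) = (43 - 196) + (-4970 - 3456) = -153 - 8426 = -8579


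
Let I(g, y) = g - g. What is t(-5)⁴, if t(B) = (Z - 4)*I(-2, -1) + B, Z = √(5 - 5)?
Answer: 625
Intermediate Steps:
I(g, y) = 0
Z = 0 (Z = √0 = 0)
t(B) = B (t(B) = (0 - 4)*0 + B = -4*0 + B = 0 + B = B)
t(-5)⁴ = (-5)⁴ = 625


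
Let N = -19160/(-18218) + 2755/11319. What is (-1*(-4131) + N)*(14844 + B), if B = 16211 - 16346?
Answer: 2088968945569348/34368257 ≈ 6.0782e+7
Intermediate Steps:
N = 133531315/103104771 (N = -19160*(-1/18218) + 2755*(1/11319) = 9580/9109 + 2755/11319 = 133531315/103104771 ≈ 1.2951)
B = -135
(-1*(-4131) + N)*(14844 + B) = (-1*(-4131) + 133531315/103104771)*(14844 - 135) = (4131 + 133531315/103104771)*14709 = (426059340316/103104771)*14709 = 2088968945569348/34368257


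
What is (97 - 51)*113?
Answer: 5198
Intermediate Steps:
(97 - 51)*113 = 46*113 = 5198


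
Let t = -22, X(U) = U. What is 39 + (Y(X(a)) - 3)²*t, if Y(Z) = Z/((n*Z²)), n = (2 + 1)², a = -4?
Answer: -105419/648 ≈ -162.68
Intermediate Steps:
n = 9 (n = 3² = 9)
Y(Z) = 1/(9*Z) (Y(Z) = Z/((9*Z²)) = Z*(1/(9*Z²)) = 1/(9*Z))
39 + (Y(X(a)) - 3)²*t = 39 + ((⅑)/(-4) - 3)²*(-22) = 39 + ((⅑)*(-¼) - 3)²*(-22) = 39 + (-1/36 - 3)²*(-22) = 39 + (-109/36)²*(-22) = 39 + (11881/1296)*(-22) = 39 - 130691/648 = -105419/648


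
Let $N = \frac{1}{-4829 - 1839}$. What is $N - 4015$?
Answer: $- \frac{26772021}{6668} \approx -4015.0$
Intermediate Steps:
$N = - \frac{1}{6668}$ ($N = \frac{1}{-6668} = - \frac{1}{6668} \approx -0.00014997$)
$N - 4015 = - \frac{1}{6668} - 4015 = - \frac{26772021}{6668}$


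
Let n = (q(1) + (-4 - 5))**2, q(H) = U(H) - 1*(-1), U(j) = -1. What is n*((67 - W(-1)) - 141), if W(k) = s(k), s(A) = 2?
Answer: -6156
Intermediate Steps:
W(k) = 2
q(H) = 0 (q(H) = -1 - 1*(-1) = -1 + 1 = 0)
n = 81 (n = (0 + (-4 - 5))**2 = (0 - 9)**2 = (-9)**2 = 81)
n*((67 - W(-1)) - 141) = 81*((67 - 1*2) - 141) = 81*((67 - 2) - 141) = 81*(65 - 141) = 81*(-76) = -6156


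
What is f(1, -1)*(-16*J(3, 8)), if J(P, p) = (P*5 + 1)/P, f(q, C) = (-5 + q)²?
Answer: -4096/3 ≈ -1365.3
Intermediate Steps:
J(P, p) = (1 + 5*P)/P (J(P, p) = (5*P + 1)/P = (1 + 5*P)/P)
f(1, -1)*(-16*J(3, 8)) = (-5 + 1)²*(-16*(5 + 1/3)) = (-4)²*(-16*(5 + ⅓)) = 16*(-16*16/3) = 16*(-256/3) = -4096/3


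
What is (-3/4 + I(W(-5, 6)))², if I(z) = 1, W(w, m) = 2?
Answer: 1/16 ≈ 0.062500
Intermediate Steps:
(-3/4 + I(W(-5, 6)))² = (-3/4 + 1)² = (-3*¼ + 1)² = (-¾ + 1)² = (¼)² = 1/16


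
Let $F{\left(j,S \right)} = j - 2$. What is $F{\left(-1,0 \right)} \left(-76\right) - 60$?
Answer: $168$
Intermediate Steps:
$F{\left(j,S \right)} = -2 + j$ ($F{\left(j,S \right)} = j - 2 = -2 + j$)
$F{\left(-1,0 \right)} \left(-76\right) - 60 = \left(-2 - 1\right) \left(-76\right) - 60 = \left(-3\right) \left(-76\right) - 60 = 228 - 60 = 168$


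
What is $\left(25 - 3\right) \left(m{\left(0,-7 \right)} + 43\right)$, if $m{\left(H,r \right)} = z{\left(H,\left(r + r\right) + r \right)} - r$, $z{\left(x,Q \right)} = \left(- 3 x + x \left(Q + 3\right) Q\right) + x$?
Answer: $1100$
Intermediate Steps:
$z{\left(x,Q \right)} = - 2 x + Q x \left(3 + Q\right)$ ($z{\left(x,Q \right)} = \left(- 3 x + x \left(3 + Q\right) Q\right) + x = \left(- 3 x + Q x \left(3 + Q\right)\right) + x = - 2 x + Q x \left(3 + Q\right)$)
$m{\left(H,r \right)} = - r + H \left(-2 + 9 r + 9 r^{2}\right)$ ($m{\left(H,r \right)} = H \left(-2 + \left(\left(r + r\right) + r\right)^{2} + 3 \left(\left(r + r\right) + r\right)\right) - r = H \left(-2 + \left(2 r + r\right)^{2} + 3 \left(2 r + r\right)\right) - r = H \left(-2 + \left(3 r\right)^{2} + 3 \cdot 3 r\right) - r = H \left(-2 + 9 r^{2} + 9 r\right) - r = H \left(-2 + 9 r + 9 r^{2}\right) - r = - r + H \left(-2 + 9 r + 9 r^{2}\right)$)
$\left(25 - 3\right) \left(m{\left(0,-7 \right)} + 43\right) = \left(25 - 3\right) \left(\left(\left(-1\right) \left(-7\right) + 0 \left(-2 + 9 \left(-7\right) + 9 \left(-7\right)^{2}\right)\right) + 43\right) = \left(25 - 3\right) \left(\left(7 + 0 \left(-2 - 63 + 9 \cdot 49\right)\right) + 43\right) = 22 \left(\left(7 + 0 \left(-2 - 63 + 441\right)\right) + 43\right) = 22 \left(\left(7 + 0 \cdot 376\right) + 43\right) = 22 \left(\left(7 + 0\right) + 43\right) = 22 \left(7 + 43\right) = 22 \cdot 50 = 1100$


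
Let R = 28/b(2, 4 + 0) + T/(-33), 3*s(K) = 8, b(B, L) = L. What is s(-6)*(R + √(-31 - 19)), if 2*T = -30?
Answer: 656/33 + 40*I*√2/3 ≈ 19.879 + 18.856*I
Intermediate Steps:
T = -15 (T = (½)*(-30) = -15)
s(K) = 8/3 (s(K) = (⅓)*8 = 8/3)
R = 82/11 (R = 28/(4 + 0) - 15/(-33) = 28/4 - 15*(-1/33) = 28*(¼) + 5/11 = 7 + 5/11 = 82/11 ≈ 7.4545)
s(-6)*(R + √(-31 - 19)) = 8*(82/11 + √(-31 - 19))/3 = 8*(82/11 + √(-50))/3 = 8*(82/11 + 5*I*√2)/3 = 656/33 + 40*I*√2/3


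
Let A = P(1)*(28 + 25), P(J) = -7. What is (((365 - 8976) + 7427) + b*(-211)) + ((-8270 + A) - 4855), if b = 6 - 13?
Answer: -13203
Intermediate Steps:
b = -7
A = -371 (A = -7*(28 + 25) = -7*53 = -371)
(((365 - 8976) + 7427) + b*(-211)) + ((-8270 + A) - 4855) = (((365 - 8976) + 7427) - 7*(-211)) + ((-8270 - 371) - 4855) = ((-8611 + 7427) + 1477) + (-8641 - 4855) = (-1184 + 1477) - 13496 = 293 - 13496 = -13203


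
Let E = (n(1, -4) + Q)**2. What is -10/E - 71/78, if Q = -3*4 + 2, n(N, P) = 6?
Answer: -479/312 ≈ -1.5353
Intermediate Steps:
Q = -10 (Q = -12 + 2 = -10)
E = 16 (E = (6 - 10)**2 = (-4)**2 = 16)
-10/E - 71/78 = -10/16 - 71/78 = -10*1/16 - 71*1/78 = -5/8 - 71/78 = -479/312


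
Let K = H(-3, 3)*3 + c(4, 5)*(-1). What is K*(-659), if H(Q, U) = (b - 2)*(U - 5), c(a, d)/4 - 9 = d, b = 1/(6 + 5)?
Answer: 322910/11 ≈ 29355.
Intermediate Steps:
b = 1/11 ≈ 0.090909
c(a, d) = 36 + 4*d
H(Q, U) = 105/11 - 21*U/11 (H(Q, U) = (1/11 - 2)*(U - 5) = -21*(-5 + U)/11 = 105/11 - 21*U/11)
K = -490/11 (K = (105/11 - 21/11*3)*3 + (36 + 4*5)*(-1) = (105/11 - 63/11)*3 + (36 + 20)*(-1) = (42/11)*3 + 56*(-1) = 126/11 - 56 = -490/11 ≈ -44.545)
K*(-659) = -490/11*(-659) = 322910/11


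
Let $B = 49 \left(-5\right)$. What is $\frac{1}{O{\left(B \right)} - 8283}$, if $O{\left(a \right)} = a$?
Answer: $- \frac{1}{8528} \approx -0.00011726$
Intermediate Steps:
$B = -245$
$\frac{1}{O{\left(B \right)} - 8283} = \frac{1}{-245 - 8283} = \frac{1}{-8528} = - \frac{1}{8528}$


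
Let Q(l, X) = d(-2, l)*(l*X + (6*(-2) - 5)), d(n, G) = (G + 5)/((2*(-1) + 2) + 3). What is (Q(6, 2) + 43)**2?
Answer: 5476/9 ≈ 608.44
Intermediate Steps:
d(n, G) = 5/3 + G/3 (d(n, G) = (5 + G)/((-2 + 2) + 3) = (5 + G)/(0 + 3) = (5 + G)/3 = (5 + G)*(1/3) = 5/3 + G/3)
Q(l, X) = (-17 + X*l)*(5/3 + l/3) (Q(l, X) = (5/3 + l/3)*(l*X + (6*(-2) - 5)) = (5/3 + l/3)*(X*l + (-12 - 5)) = (5/3 + l/3)*(X*l - 17) = (5/3 + l/3)*(-17 + X*l) = (-17 + X*l)*(5/3 + l/3))
(Q(6, 2) + 43)**2 = ((-17 + 2*6)*(5 + 6)/3 + 43)**2 = ((1/3)*(-17 + 12)*11 + 43)**2 = ((1/3)*(-5)*11 + 43)**2 = (-55/3 + 43)**2 = (74/3)**2 = 5476/9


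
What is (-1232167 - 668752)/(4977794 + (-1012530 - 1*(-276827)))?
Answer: -1900919/4242091 ≈ -0.44811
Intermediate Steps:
(-1232167 - 668752)/(4977794 + (-1012530 - 1*(-276827))) = -1900919/(4977794 + (-1012530 + 276827)) = -1900919/(4977794 - 735703) = -1900919/4242091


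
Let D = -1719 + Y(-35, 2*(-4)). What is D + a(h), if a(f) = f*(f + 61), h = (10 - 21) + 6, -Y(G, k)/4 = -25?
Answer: -1899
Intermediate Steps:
Y(G, k) = 100 (Y(G, k) = -4*(-25) = 100)
h = -5 (h = -11 + 6 = -5)
D = -1619 (D = -1719 + 100 = -1619)
a(f) = f*(61 + f)
D + a(h) = -1619 - 5*(61 - 5) = -1619 - 5*56 = -1619 - 280 = -1899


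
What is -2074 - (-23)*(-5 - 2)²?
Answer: -947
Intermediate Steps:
-2074 - (-23)*(-5 - 2)² = -2074 - (-23)*(-7)² = -2074 - (-23)*49 = -2074 - 1*(-1127) = -2074 + 1127 = -947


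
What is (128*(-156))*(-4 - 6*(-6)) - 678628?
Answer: -1317604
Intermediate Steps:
(128*(-156))*(-4 - 6*(-6)) - 678628 = -19968*(-4 + 36) - 678628 = -19968*32 - 678628 = -638976 - 678628 = -1317604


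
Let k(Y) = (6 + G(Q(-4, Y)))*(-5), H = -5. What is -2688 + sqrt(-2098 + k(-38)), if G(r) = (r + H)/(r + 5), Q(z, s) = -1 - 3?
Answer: -2688 + I*sqrt(2083) ≈ -2688.0 + 45.64*I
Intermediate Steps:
Q(z, s) = -4
G(r) = (-5 + r)/(5 + r) (G(r) = (r - 5)/(r + 5) = (-5 + r)/(5 + r))
k(Y) = 15 (k(Y) = (6 + (-5 - 4)/(5 - 4))*(-5) = (6 - 9/1)*(-5) = (6 + 1*(-9))*(-5) = (6 - 9)*(-5) = -3*(-5) = 15)
-2688 + sqrt(-2098 + k(-38)) = -2688 + sqrt(-2098 + 15) = -2688 + sqrt(-2083) = -2688 + I*sqrt(2083)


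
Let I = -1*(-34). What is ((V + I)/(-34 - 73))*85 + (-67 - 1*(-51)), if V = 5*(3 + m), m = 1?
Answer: -6302/107 ≈ -58.897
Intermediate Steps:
V = 20 (V = 5*(3 + 1) = 5*4 = 20)
I = 34
((V + I)/(-34 - 73))*85 + (-67 - 1*(-51)) = ((20 + 34)/(-34 - 73))*85 + (-67 - 1*(-51)) = (54/(-107))*85 + (-67 + 51) = (54*(-1/107))*85 - 16 = -54/107*85 - 16 = -4590/107 - 16 = -6302/107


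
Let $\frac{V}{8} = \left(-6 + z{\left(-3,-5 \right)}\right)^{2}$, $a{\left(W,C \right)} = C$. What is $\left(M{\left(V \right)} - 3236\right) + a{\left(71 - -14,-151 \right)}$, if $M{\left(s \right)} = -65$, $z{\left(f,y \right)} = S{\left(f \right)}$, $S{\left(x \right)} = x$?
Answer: $-3452$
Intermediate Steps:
$z{\left(f,y \right)} = f$
$V = 648$ ($V = 8 \left(-6 - 3\right)^{2} = 8 \left(-9\right)^{2} = 8 \cdot 81 = 648$)
$\left(M{\left(V \right)} - 3236\right) + a{\left(71 - -14,-151 \right)} = \left(-65 - 3236\right) - 151 = -3301 - 151 = -3452$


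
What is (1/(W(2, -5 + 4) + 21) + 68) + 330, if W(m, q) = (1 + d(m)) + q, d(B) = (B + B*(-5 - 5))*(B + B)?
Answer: 20297/51 ≈ 397.98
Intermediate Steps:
d(B) = -18*B**2 (d(B) = (B + B*(-10))*(2*B) = (B - 10*B)*(2*B) = (-9*B)*(2*B) = -18*B**2)
W(m, q) = 1 + q - 18*m**2 (W(m, q) = (1 - 18*m**2) + q = 1 + q - 18*m**2)
(1/(W(2, -5 + 4) + 21) + 68) + 330 = (1/((1 + (-5 + 4) - 18*2**2) + 21) + 68) + 330 = (1/((1 - 1 - 18*4) + 21) + 68) + 330 = (1/((1 - 1 - 72) + 21) + 68) + 330 = (1/(-72 + 21) + 68) + 330 = (1/(-51) + 68) + 330 = (-1/51 + 68) + 330 = 3467/51 + 330 = 20297/51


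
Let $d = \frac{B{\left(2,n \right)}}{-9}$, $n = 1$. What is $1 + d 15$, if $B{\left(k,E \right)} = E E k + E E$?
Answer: $-4$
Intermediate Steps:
$B{\left(k,E \right)} = E^{2} + k E^{2}$ ($B{\left(k,E \right)} = E^{2} k + E^{2} = k E^{2} + E^{2} = E^{2} + k E^{2}$)
$d = - \frac{1}{3}$ ($d = \frac{1^{2} \left(1 + 2\right)}{-9} = 1 \cdot 3 \left(- \frac{1}{9}\right) = 3 \left(- \frac{1}{9}\right) = - \frac{1}{3} \approx -0.33333$)
$1 + d 15 = 1 - 5 = -4$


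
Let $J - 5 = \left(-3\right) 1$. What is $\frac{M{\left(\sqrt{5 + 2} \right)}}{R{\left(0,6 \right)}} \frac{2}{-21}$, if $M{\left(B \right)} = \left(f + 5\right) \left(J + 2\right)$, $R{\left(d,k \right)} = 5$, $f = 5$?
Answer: $- \frac{16}{21} \approx -0.7619$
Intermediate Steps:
$J = 2$ ($J = 5 - 3 = 2$)
$M{\left(B \right)} = 40$ ($M{\left(B \right)} = \left(5 + 5\right) \left(2 + 2\right) = 10 \cdot 4 = 40$)
$\frac{M{\left(\sqrt{5 + 2} \right)}}{R{\left(0,6 \right)}} \frac{2}{-21} = \frac{1}{5} \cdot 40 \frac{2}{-21} = \frac{1}{5} \cdot 40 \cdot 2 \left(- \frac{1}{21}\right) = 8 \left(- \frac{2}{21}\right) = - \frac{16}{21}$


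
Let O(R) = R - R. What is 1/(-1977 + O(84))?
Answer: -1/1977 ≈ -0.00050582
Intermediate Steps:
O(R) = 0
1/(-1977 + O(84)) = 1/(-1977 + 0) = 1/(-1977) = -1/1977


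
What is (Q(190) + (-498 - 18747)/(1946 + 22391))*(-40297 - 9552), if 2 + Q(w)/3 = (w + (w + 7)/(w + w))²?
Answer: -19074747739712881251/3514262800 ≈ -5.4278e+9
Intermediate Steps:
Q(w) = -6 + 3*(w + (7 + w)/(2*w))² (Q(w) = -6 + 3*(w + (w + 7)/(w + w))² = -6 + 3*(w + (7 + w)/((2*w)))² = -6 + 3*(w + (7 + w)*(1/(2*w)))² = -6 + 3*(w + (7 + w)/(2*w))²)
(Q(190) + (-498 - 18747)/(1946 + 22391))*(-40297 - 9552) = ((-6 + (¾)*(7 + 190 + 2*190²)²/190²) + (-498 - 18747)/(1946 + 22391))*(-40297 - 9552) = ((-6 + (¾)*(1/36100)*(7 + 190 + 2*36100)²) - 19245/24337)*(-49849) = ((-6 + (¾)*(1/36100)*(7 + 190 + 72200)²) - 19245*1/24337)*(-49849) = ((-6 + (¾)*(1/36100)*72397²) - 19245/24337)*(-49849) = ((-6 + (¾)*(1/36100)*5241325609) - 19245/24337)*(-49849) = ((-6 + 15723976827/144400) - 19245/24337)*(-49849) = (15723110427/144400 - 19245/24337)*(-49849) = (382650559483899/3514262800)*(-49849) = -19074747739712881251/3514262800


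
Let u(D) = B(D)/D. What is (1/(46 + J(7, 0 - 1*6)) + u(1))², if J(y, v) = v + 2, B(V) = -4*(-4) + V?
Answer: 511225/1764 ≈ 289.81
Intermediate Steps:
B(V) = 16 + V
J(y, v) = 2 + v
u(D) = (16 + D)/D
(1/(46 + J(7, 0 - 1*6)) + u(1))² = (1/(46 + (2 + (0 - 1*6))) + (16 + 1)/1)² = (1/(46 + (2 + (0 - 6))) + 1*17)² = (1/(46 + (2 - 6)) + 17)² = (1/(46 - 4) + 17)² = (1/42 + 17)² = (715/42)² = 511225/1764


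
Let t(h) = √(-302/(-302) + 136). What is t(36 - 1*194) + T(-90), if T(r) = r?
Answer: -90 + √137 ≈ -78.295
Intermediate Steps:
t(h) = √137 (t(h) = √(-302*(-1/302) + 136) = √(1 + 136) = √137)
t(36 - 1*194) + T(-90) = √137 - 90 = -90 + √137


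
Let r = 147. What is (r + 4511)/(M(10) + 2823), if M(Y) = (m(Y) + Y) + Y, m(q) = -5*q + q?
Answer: 4658/2803 ≈ 1.6618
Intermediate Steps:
m(q) = -4*q
M(Y) = -2*Y (M(Y) = (-4*Y + Y) + Y = -3*Y + Y = -2*Y)
(r + 4511)/(M(10) + 2823) = (147 + 4511)/(-2*10 + 2823) = 4658/(-20 + 2823) = 4658/2803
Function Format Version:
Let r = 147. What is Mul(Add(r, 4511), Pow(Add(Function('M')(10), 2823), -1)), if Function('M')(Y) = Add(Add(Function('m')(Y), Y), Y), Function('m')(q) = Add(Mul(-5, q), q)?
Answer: Rational(4658, 2803) ≈ 1.6618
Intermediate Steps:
Function('m')(q) = Mul(-4, q)
Function('M')(Y) = Mul(-2, Y) (Function('M')(Y) = Add(Add(Mul(-4, Y), Y), Y) = Add(Mul(-3, Y), Y) = Mul(-2, Y))
Mul(Add(r, 4511), Pow(Add(Function('M')(10), 2823), -1)) = Mul(Add(147, 4511), Pow(Add(Mul(-2, 10), 2823), -1)) = Mul(4658, Pow(Add(-20, 2823), -1)) = Mul(4658, Pow(2803, -1)) = Mul(4658, Rational(1, 2803)) = Rational(4658, 2803)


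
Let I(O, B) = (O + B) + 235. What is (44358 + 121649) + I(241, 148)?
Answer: 166631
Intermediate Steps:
I(O, B) = 235 + B + O (I(O, B) = (B + O) + 235 = 235 + B + O)
(44358 + 121649) + I(241, 148) = (44358 + 121649) + (235 + 148 + 241) = 166007 + 624 = 166631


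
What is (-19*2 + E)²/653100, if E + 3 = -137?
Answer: 7921/163275 ≈ 0.048513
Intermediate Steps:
E = -140 (E = -3 - 137 = -140)
(-19*2 + E)²/653100 = (-19*2 - 140)²/653100 = (-38 - 140)²*(1/653100) = (-178)²*(1/653100) = 31684*(1/653100) = 7921/163275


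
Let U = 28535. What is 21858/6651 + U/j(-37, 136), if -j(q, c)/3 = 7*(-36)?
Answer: 22923437/558684 ≈ 41.031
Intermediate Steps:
j(q, c) = 756 (j(q, c) = -21*(-36) = -3*(-252) = 756)
21858/6651 + U/j(-37, 136) = 21858/6651 + 28535/756 = 21858*(1/6651) + 28535*(1/756) = 7286/2217 + 28535/756 = 22923437/558684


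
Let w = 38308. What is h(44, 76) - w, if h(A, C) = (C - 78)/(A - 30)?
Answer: -268157/7 ≈ -38308.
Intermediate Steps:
h(A, C) = (-78 + C)/(-30 + A)
h(44, 76) - w = (-78 + 76)/(-30 + 44) - 1*38308 = -2/14 - 38308 = (1/14)*(-2) - 38308 = -⅐ - 38308 = -268157/7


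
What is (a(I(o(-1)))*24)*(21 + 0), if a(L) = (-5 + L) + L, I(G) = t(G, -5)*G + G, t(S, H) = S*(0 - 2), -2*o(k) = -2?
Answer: -3528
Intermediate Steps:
o(k) = 1 (o(k) = -1/2*(-2) = 1)
t(S, H) = -2*S (t(S, H) = S*(-2) = -2*S)
I(G) = G - 2*G**2 (I(G) = (-2*G)*G + G = -2*G**2 + G = G - 2*G**2)
a(L) = -5 + 2*L
(a(I(o(-1)))*24)*(21 + 0) = ((-5 + 2*(1*(1 - 2*1)))*24)*(21 + 0) = ((-5 + 2*(1*(1 - 2)))*24)*21 = ((-5 + 2*(1*(-1)))*24)*21 = ((-5 + 2*(-1))*24)*21 = ((-5 - 2)*24)*21 = -7*24*21 = -168*21 = -3528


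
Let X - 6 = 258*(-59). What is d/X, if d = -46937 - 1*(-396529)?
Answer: -43699/1902 ≈ -22.975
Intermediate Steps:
d = 349592 (d = -46937 + 396529 = 349592)
X = -15216 (X = 6 + 258*(-59) = 6 - 15222 = -15216)
d/X = 349592/(-15216) = 349592*(-1/15216) = -43699/1902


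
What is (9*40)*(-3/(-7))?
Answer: 1080/7 ≈ 154.29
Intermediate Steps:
(9*40)*(-3/(-7)) = 360*(-3*(-⅐)) = 360*(3/7) = 1080/7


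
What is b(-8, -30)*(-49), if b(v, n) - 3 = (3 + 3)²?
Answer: -1911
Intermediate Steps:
b(v, n) = 39 (b(v, n) = 3 + (3 + 3)² = 3 + 6² = 3 + 36 = 39)
b(-8, -30)*(-49) = 39*(-49) = -1911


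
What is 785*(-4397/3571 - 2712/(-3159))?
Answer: -1100457745/3760263 ≈ -292.65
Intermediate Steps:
785*(-4397/3571 - 2712/(-3159)) = 785*(-4397*1/3571 - 2712*(-1/3159)) = 785*(-4397/3571 + 904/1053) = 785*(-1401857/3760263) = -1100457745/3760263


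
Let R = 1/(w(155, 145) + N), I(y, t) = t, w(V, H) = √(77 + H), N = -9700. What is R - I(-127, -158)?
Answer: 7433087612/47044889 - √222/94089778 ≈ 158.00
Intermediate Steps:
R = 1/(-9700 + √222) (R = 1/(√(77 + 145) - 9700) = 1/(√222 - 9700) = 1/(-9700 + √222) ≈ -0.00010325)
R - I(-127, -158) = (-4850/47044889 - √222/94089778) - 1*(-158) = (-4850/47044889 - √222/94089778) + 158 = 7433087612/47044889 - √222/94089778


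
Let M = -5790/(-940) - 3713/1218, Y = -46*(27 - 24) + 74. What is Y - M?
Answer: -1920922/28623 ≈ -67.111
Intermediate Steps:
Y = -64 (Y = -46*3 + 74 = -138 + 74 = -64)
M = 89050/28623 (M = -5790*(-1/940) - 3713*1/1218 = 579/94 - 3713/1218 = 89050/28623 ≈ 3.1111)
Y - M = -64 - 1*89050/28623 = -64 - 89050/28623 = -1920922/28623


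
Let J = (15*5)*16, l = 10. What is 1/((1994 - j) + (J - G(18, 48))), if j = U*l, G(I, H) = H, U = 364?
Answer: -1/494 ≈ -0.0020243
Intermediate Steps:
J = 1200 (J = 75*16 = 1200)
j = 3640 (j = 364*10 = 3640)
1/((1994 - j) + (J - G(18, 48))) = 1/((1994 - 1*3640) + (1200 - 1*48)) = 1/((1994 - 3640) + (1200 - 48)) = 1/(-1646 + 1152) = 1/(-494) = -1/494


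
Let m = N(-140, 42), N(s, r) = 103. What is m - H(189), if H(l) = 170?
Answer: -67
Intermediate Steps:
m = 103
m - H(189) = 103 - 1*170 = 103 - 170 = -67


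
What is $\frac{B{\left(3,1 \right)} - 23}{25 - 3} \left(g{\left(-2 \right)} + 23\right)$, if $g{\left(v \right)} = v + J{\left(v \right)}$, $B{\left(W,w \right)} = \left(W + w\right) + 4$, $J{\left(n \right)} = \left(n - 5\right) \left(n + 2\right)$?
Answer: $- \frac{315}{22} \approx -14.318$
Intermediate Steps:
$J{\left(n \right)} = \left(-5 + n\right) \left(2 + n\right)$
$B{\left(W,w \right)} = 4 + W + w$
$g{\left(v \right)} = -10 + v^{2} - 2 v$ ($g{\left(v \right)} = v - \left(10 - v^{2} + 3 v\right) = -10 + v^{2} - 2 v$)
$\frac{B{\left(3,1 \right)} - 23}{25 - 3} \left(g{\left(-2 \right)} + 23\right) = \frac{\left(4 + 3 + 1\right) - 23}{25 - 3} \left(\left(-10 + \left(-2\right)^{2} - -4\right) + 23\right) = \frac{8 - 23}{22} \left(\left(-10 + 4 + 4\right) + 23\right) = \left(-15\right) \frac{1}{22} \left(-2 + 23\right) = \left(- \frac{15}{22}\right) 21 = - \frac{315}{22}$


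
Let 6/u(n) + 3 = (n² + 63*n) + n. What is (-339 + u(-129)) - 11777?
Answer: -16926051/1397 ≈ -12116.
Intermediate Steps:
u(n) = 6/(-3 + n² + 64*n) (u(n) = 6/(-3 + ((n² + 63*n) + n)) = 6/(-3 + (n² + 64*n)) = 6/(-3 + n² + 64*n))
(-339 + u(-129)) - 11777 = (-339 + 6/(-3 + (-129)² + 64*(-129))) - 11777 = (-339 + 6/(-3 + 16641 - 8256)) - 11777 = (-339 + 6/8382) - 11777 = (-339 + 6*(1/8382)) - 11777 = (-339 + 1/1397) - 11777 = -473582/1397 - 11777 = -16926051/1397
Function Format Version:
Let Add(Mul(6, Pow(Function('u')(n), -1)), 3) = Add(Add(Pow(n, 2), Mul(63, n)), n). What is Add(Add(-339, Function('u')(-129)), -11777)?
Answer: Rational(-16926051, 1397) ≈ -12116.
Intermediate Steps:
Function('u')(n) = Mul(6, Pow(Add(-3, Pow(n, 2), Mul(64, n)), -1)) (Function('u')(n) = Mul(6, Pow(Add(-3, Add(Add(Pow(n, 2), Mul(63, n)), n)), -1)) = Mul(6, Pow(Add(-3, Add(Pow(n, 2), Mul(64, n))), -1)) = Mul(6, Pow(Add(-3, Pow(n, 2), Mul(64, n)), -1)))
Add(Add(-339, Function('u')(-129)), -11777) = Add(Add(-339, Mul(6, Pow(Add(-3, Pow(-129, 2), Mul(64, -129)), -1))), -11777) = Add(Add(-339, Mul(6, Pow(Add(-3, 16641, -8256), -1))), -11777) = Add(Add(-339, Mul(6, Pow(8382, -1))), -11777) = Add(Add(-339, Mul(6, Rational(1, 8382))), -11777) = Add(Add(-339, Rational(1, 1397)), -11777) = Add(Rational(-473582, 1397), -11777) = Rational(-16926051, 1397)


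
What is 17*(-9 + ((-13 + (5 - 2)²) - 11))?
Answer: -408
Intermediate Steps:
17*(-9 + ((-13 + (5 - 2)²) - 11)) = 17*(-9 + ((-13 + 3²) - 11)) = 17*(-9 + ((-13 + 9) - 11)) = 17*(-9 + (-4 - 11)) = 17*(-9 - 15) = 17*(-24) = -408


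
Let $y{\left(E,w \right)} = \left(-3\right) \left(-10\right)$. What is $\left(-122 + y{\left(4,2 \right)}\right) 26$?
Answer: $-2392$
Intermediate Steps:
$y{\left(E,w \right)} = 30$
$\left(-122 + y{\left(4,2 \right)}\right) 26 = \left(-122 + 30\right) 26 = \left(-92\right) 26 = -2392$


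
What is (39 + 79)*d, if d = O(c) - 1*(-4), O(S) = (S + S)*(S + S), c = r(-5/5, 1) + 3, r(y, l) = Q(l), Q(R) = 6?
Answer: 38704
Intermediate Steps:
r(y, l) = 6
c = 9 (c = 6 + 3 = 9)
O(S) = 4*S**2 (O(S) = (2*S)*(2*S) = 4*S**2)
d = 328 (d = 4*9**2 - 1*(-4) = 4*81 + 4 = 324 + 4 = 328)
(39 + 79)*d = (39 + 79)*328 = 118*328 = 38704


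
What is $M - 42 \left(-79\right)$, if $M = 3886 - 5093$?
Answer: $2111$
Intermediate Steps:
$M = -1207$ ($M = 3886 - 5093 = -1207$)
$M - 42 \left(-79\right) = -1207 - 42 \left(-79\right) = -1207 - -3318 = -1207 + 3318 = 2111$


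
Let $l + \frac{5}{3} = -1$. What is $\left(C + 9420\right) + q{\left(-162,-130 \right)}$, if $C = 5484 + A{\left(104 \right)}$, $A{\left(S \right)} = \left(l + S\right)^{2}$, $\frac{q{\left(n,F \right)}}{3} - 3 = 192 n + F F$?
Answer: $- \frac{156875}{9} \approx -17431.0$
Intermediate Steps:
$l = - \frac{8}{3}$ ($l = - \frac{5}{3} - 1 = - \frac{8}{3} \approx -2.6667$)
$q{\left(n,F \right)} = 9 + 3 F^{2} + 576 n$ ($q{\left(n,F \right)} = 9 + 3 \left(192 n + F F\right) = 9 + 3 \left(192 n + F^{2}\right) = 9 + 3 \left(F^{2} + 192 n\right) = 9 + \left(3 F^{2} + 576 n\right) = 9 + 3 F^{2} + 576 n$)
$A{\left(S \right)} = \left(- \frac{8}{3} + S\right)^{2}$
$C = \frac{141772}{9}$ ($C = 5484 + \frac{\left(-8 + 3 \cdot 104\right)^{2}}{9} = 5484 + \frac{\left(-8 + 312\right)^{2}}{9} = 5484 + \frac{304^{2}}{9} = 5484 + \frac{1}{9} \cdot 92416 = 5484 + \frac{92416}{9} = \frac{141772}{9} \approx 15752.0$)
$\left(C + 9420\right) + q{\left(-162,-130 \right)} = \left(\frac{141772}{9} + 9420\right) + \left(9 + 3 \left(-130\right)^{2} + 576 \left(-162\right)\right) = \frac{226552}{9} + \left(9 + 3 \cdot 16900 - 93312\right) = \frac{226552}{9} + \left(9 + 50700 - 93312\right) = \frac{226552}{9} - 42603 = - \frac{156875}{9}$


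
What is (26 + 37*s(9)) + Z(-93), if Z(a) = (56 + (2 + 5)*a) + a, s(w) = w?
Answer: -329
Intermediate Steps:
Z(a) = 56 + 8*a (Z(a) = (56 + 7*a) + a = 56 + 8*a)
(26 + 37*s(9)) + Z(-93) = (26 + 37*9) + (56 + 8*(-93)) = (26 + 333) + (56 - 744) = 359 - 688 = -329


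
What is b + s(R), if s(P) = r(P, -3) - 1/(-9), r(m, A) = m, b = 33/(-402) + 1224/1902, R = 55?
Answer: 21283729/382302 ≈ 55.673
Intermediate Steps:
b = 23849/42478 (b = 33*(-1/402) + 1224*(1/1902) = -11/134 + 204/317 = 23849/42478 ≈ 0.56144)
s(P) = 1/9 + P (s(P) = P - 1/(-9) = P - 1*(-1/9) = P + 1/9 = 1/9 + P)
b + s(R) = 23849/42478 + (1/9 + 55) = 23849/42478 + 496/9 = 21283729/382302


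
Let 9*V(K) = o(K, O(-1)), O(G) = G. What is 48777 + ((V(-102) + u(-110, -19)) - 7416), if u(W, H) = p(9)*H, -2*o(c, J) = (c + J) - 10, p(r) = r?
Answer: 741533/18 ≈ 41196.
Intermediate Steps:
o(c, J) = 5 - J/2 - c/2 (o(c, J) = -((c + J) - 10)/2 = -((J + c) - 10)/2 = -(-10 + J + c)/2 = 5 - J/2 - c/2)
V(K) = 11/18 - K/18 (V(K) = (5 - 1/2*(-1) - K/2)/9 = (5 + 1/2 - K/2)/9 = (11/2 - K/2)/9 = 11/18 - K/18)
u(W, H) = 9*H
48777 + ((V(-102) + u(-110, -19)) - 7416) = 48777 + (((11/18 - 1/18*(-102)) + 9*(-19)) - 7416) = 48777 + (((11/18 + 17/3) - 171) - 7416) = 48777 + ((113/18 - 171) - 7416) = 48777 + (-2965/18 - 7416) = 48777 - 136453/18 = 741533/18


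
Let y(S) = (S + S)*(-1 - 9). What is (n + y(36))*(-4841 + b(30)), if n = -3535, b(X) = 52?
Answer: 20377195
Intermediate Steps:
y(S) = -20*S (y(S) = (2*S)*(-10) = -20*S)
(n + y(36))*(-4841 + b(30)) = (-3535 - 20*36)*(-4841 + 52) = (-3535 - 720)*(-4789) = -4255*(-4789) = 20377195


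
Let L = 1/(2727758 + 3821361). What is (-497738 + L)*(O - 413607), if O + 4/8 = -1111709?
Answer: 9944286866937705693/13098238 ≈ 7.5921e+11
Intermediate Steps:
O = -2223419/2 (O = -1/2 - 1111709 = -2223419/2 ≈ -1.1117e+6)
L = 1/6549119 ≈ 1.5269e-7
(-497738 + L)*(O - 413607) = (-497738 + 1/6549119)*(-2223419/2 - 413607) = -3259745392821/6549119*(-3050633/2) = 9944286866937705693/13098238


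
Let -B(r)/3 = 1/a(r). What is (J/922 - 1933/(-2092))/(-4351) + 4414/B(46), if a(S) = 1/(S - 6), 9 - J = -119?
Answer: -1157622392843/31471174590 ≈ -36.784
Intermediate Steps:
J = 128 (J = 9 - 1*(-119) = 9 + 119 = 128)
a(S) = 1/(-6 + S)
B(r) = 18 - 3*r (B(r) = -(-18 + 3*r) = -3*(-6 + r) = 18 - 3*r)
(J/922 - 1933/(-2092))/(-4351) + 4414/B(46) = (128/922 - 1933/(-2092))/(-4351) + 4414/(18 - 3*46) = (128*(1/922) - 1933*(-1/2092))*(-1/4351) + 4414/(18 - 138) = (64/461 + 1933/2092)*(-1/4351) + 4414/(-120) = (1025001/964412)*(-1/4351) + 4414*(-1/120) = -1025001/4196156612 - 2207/60 = -1157622392843/31471174590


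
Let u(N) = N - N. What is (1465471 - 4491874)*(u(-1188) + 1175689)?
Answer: -3558108716667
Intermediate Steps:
u(N) = 0
(1465471 - 4491874)*(u(-1188) + 1175689) = (1465471 - 4491874)*(0 + 1175689) = -3026403*1175689 = -3558108716667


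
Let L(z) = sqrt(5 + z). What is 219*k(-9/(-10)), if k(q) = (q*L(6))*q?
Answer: 17739*sqrt(11)/100 ≈ 588.34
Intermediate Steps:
k(q) = sqrt(11)*q**2 (k(q) = (q*sqrt(5 + 6))*q = (q*sqrt(11))*q = sqrt(11)*q**2)
219*k(-9/(-10)) = 219*(sqrt(11)*(-9/(-10))**2) = 219*(sqrt(11)*(-9*(-1/10))**2) = 219*(sqrt(11)*(9/10)**2) = 219*(sqrt(11)*(81/100)) = 219*(81*sqrt(11)/100) = 17739*sqrt(11)/100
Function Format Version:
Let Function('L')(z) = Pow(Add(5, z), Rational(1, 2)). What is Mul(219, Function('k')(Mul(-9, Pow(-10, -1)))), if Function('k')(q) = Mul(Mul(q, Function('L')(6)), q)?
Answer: Mul(Rational(17739, 100), Pow(11, Rational(1, 2))) ≈ 588.34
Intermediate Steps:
Function('k')(q) = Mul(Pow(11, Rational(1, 2)), Pow(q, 2)) (Function('k')(q) = Mul(Mul(q, Pow(Add(5, 6), Rational(1, 2))), q) = Mul(Mul(q, Pow(11, Rational(1, 2))), q) = Mul(Pow(11, Rational(1, 2)), Pow(q, 2)))
Mul(219, Function('k')(Mul(-9, Pow(-10, -1)))) = Mul(219, Mul(Pow(11, Rational(1, 2)), Pow(Mul(-9, Pow(-10, -1)), 2))) = Mul(219, Mul(Pow(11, Rational(1, 2)), Pow(Mul(-9, Rational(-1, 10)), 2))) = Mul(219, Mul(Pow(11, Rational(1, 2)), Pow(Rational(9, 10), 2))) = Mul(219, Mul(Pow(11, Rational(1, 2)), Rational(81, 100))) = Mul(219, Mul(Rational(81, 100), Pow(11, Rational(1, 2)))) = Mul(Rational(17739, 100), Pow(11, Rational(1, 2)))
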